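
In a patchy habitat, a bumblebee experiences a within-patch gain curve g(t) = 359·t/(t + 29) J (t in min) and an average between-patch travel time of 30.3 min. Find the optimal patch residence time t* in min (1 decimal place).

29.6 min

By the marginal value theorem, leave when the instantaneous gain rate g'(t) equals the habitat-wide average g(t)/(T + t).
g'(t) = 359·29/(t + 29)². Setting 359·29/(t+29)² = 359t/[(t+29)(30.3+t)] gives 29(30.3+t) = t(t+29), so t² = 29×30.3 = 878.7.
t* = √878.7 = 29.64 min.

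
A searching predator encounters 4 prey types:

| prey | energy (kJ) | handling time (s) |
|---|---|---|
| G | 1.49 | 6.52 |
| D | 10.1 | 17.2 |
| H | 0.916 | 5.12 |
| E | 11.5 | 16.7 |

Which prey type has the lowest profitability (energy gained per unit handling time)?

H

Profitability E/h (kJ/s): G = 1.49/6.52 = 0.229, D = 10.1/17.2 = 0.587, H = 0.916/5.12 = 0.179, E = 11.5/16.7 = 0.689.
Ranked: E > D > G > H.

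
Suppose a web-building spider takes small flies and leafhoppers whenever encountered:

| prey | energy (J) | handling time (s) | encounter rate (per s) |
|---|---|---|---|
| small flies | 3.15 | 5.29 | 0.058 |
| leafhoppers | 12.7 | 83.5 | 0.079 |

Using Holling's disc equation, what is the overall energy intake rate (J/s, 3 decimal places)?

0.150 J/s

R = Σλ_iE_i / (1 + Σλ_ih_i)
Numerator: 0.058×3.15 + 0.079×12.7 = 1.186
Denominator: 1 + 0.058×5.29 + 0.079×83.5 = 7.903
R = 1.186/7.903 = 0.1501 J/s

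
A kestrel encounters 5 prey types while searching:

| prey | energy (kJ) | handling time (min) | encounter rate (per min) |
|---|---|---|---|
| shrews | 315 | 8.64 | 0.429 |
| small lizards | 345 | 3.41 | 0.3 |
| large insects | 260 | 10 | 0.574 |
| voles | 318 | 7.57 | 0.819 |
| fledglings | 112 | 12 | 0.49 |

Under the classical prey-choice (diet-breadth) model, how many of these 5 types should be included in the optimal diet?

1

E/h in descending order: small lizards 101, voles 42, shrews 36.5, large insects 26, fledglings 9.33 kJ/min. The optimal diet is the largest prefix of this list for which every included type satisfies E_i/h_i > R on the types above it.
Rate on top 1: 51.16. voles: 42 < 51.16 → exclude; stop.
Optimal diet: small lizards — 1 of 5 types.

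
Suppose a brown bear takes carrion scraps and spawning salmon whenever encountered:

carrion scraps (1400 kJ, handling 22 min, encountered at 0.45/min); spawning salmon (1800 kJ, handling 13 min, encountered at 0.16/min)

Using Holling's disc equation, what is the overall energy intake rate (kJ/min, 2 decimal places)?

70.72 kJ/min

R = Σλ_iE_i / (1 + Σλ_ih_i)
Numerator: 0.45×1400 + 0.16×1800 = 918
Denominator: 1 + 0.45×22 + 0.16×13 = 12.98
R = 918/12.98 = 70.72 kJ/min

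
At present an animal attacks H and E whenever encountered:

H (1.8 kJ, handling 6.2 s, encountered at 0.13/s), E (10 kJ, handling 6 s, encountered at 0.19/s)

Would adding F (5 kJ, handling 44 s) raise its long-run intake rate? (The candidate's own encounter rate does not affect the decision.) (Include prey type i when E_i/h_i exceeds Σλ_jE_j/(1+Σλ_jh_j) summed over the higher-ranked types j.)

No

Intake rate on the current diet: R = (0.13×1.8 + 0.19×10) / (1 + 0.13×6.2 + 0.19×6) = 2.134/2.946 = 0.7244 kJ/s.
Profitability of F: 5/44 = 0.1136 kJ/s.
Since 0.1136 < R, time spent handling F is better spent searching.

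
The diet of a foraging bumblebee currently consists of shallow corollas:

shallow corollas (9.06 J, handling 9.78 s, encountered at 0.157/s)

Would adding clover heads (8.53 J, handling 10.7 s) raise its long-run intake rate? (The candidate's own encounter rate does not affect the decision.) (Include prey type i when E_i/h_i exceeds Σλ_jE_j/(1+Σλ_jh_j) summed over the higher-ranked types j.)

Yes

On shallow corollas alone, R = ΣλE/(1+Σλh) = 1.422/2.535 = 0.561 J/s.
Profitability of clover heads: 8.53/10.7 = 0.7972 J/s.
0.7972 > 0.561, so adding clover heads raises the average — include it.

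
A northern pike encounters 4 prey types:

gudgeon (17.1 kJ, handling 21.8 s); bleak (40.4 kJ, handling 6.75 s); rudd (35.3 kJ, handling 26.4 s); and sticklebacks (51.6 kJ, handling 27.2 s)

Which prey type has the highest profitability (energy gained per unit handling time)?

Profitability E/h (kJ/s): gudgeon = 17.1/21.8 = 0.784, bleak = 40.4/6.75 = 5.99, rudd = 35.3/26.4 = 1.34, sticklebacks = 51.6/27.2 = 1.9.
Ranked: bleak > sticklebacks > rudd > gudgeon.

bleak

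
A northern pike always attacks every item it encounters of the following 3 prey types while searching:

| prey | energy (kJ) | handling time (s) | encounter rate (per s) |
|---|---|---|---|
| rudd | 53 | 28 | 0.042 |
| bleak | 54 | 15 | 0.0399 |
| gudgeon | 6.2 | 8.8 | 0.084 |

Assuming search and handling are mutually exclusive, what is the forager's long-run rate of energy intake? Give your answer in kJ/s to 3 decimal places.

1.395 kJ/s

R = (0.042×53 + 0.0399×54 + 0.084×6.2) / (1 + 0.042×28 + 0.0399×15 + 0.084×8.8) = 4.901/3.514 = 1.395 kJ/s.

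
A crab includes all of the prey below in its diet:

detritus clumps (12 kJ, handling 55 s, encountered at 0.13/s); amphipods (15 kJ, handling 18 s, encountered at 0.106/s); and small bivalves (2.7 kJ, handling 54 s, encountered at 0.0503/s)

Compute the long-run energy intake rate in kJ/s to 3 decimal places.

R = Σλ_iE_i / (1 + Σλ_ih_i)
Numerator: 0.13×12 + 0.106×15 + 0.0503×2.7 = 3.286
Denominator: 1 + 0.13×55 + 0.106×18 + 0.0503×54 = 12.77
R = 3.286/12.77 = 0.2572 kJ/s

0.257 kJ/s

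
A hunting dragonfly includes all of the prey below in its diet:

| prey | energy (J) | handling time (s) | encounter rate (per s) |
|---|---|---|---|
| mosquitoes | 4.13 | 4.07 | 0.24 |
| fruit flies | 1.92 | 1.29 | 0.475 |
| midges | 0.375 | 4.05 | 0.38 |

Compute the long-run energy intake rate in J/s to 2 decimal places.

Energy encountered per unit search time: 0.24×4.13 + 0.475×1.92 + 0.38×0.375 = 2.046 J/s.
Handling time per unit search time: 0.24×4.07 + 0.475×1.29 + 0.38×4.05 = 3.129.
Rate = 2.046/(1 + 3.129) = 0.4955 J/s.

0.50 J/s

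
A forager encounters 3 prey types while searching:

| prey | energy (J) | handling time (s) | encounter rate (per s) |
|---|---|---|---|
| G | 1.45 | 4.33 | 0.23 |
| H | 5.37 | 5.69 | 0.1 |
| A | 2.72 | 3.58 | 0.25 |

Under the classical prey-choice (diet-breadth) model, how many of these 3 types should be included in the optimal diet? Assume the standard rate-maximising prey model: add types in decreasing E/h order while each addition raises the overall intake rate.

2

Profitabilities (E/h, J/s): H 0.944, A 0.76, G 0.335. Add prey in this order while the next type's profitability exceeds the intake rate on those already taken.
Rate on top 1: 0.3423. A: 0.76 > 0.3423 → include.
Rate on top 2: 0.4939. G: 0.335 < 0.4939 → exclude; stop.
Optimal diet: H, A — 2 of 3 types.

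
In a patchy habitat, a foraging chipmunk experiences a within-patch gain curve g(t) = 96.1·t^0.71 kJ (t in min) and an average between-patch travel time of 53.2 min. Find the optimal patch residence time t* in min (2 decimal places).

130.25 min

By the marginal value theorem, leave when the instantaneous gain rate g'(t) equals the habitat-wide average g(t)/(T + t).
g'(t) = 0.71·96.1·t^-0.29. Setting 0.71·96.1·t^-0.29 = 96.1·t^0.71/(53.2+t) gives 0.71(53.2+t) = t, so 0.29·t = 0.71×53.2.
t* = 0.71×53.2/0.29 = 130.2 min.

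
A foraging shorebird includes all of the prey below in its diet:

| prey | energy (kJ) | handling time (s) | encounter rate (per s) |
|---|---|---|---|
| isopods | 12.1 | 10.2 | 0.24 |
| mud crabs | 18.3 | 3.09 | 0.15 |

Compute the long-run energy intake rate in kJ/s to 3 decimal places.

R = (0.24×12.1 + 0.15×18.3) / (1 + 0.24×10.2 + 0.15×3.09) = 5.649/3.911 = 1.444 kJ/s.

1.444 kJ/s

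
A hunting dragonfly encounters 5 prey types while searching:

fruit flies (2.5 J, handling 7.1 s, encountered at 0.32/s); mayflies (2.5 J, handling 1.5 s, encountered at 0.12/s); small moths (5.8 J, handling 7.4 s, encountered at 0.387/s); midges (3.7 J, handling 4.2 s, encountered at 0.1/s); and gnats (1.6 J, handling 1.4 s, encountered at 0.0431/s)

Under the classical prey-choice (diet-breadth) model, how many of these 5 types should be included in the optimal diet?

4

Profitabilities (E/h, J/s): mayflies 1.67, gnats 1.14, midges 0.881, small moths 0.784, fruit flies 0.352. Add prey in this order while the next type's profitability exceeds the intake rate on those already taken.
Rate on top 1: 0.2542. gnats: 1.14 > 0.2542 → include.
Rate on top 2: 0.2975. midges: 0.881 > 0.2975 → include.
Rate on top 3: 0.4451. small moths: 0.784 > 0.4451 → include.
Rate on top 4: 0.6595. fruit flies: 0.352 < 0.6595 → exclude; stop.
Optimal diet: mayflies, gnats, midges, small moths — 4 of 5 types.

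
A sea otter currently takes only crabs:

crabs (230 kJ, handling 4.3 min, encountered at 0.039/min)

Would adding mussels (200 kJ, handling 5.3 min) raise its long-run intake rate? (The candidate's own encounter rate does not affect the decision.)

Yes

On crabs alone, R = ΣλE/(1+Σλh) = 8.97/1.168 = 7.682 kJ/min.
mussels: E/h = 200/5.3 = 37.74 kJ/min.
37.74 > 7.682, so adding mussels raises the average — include it.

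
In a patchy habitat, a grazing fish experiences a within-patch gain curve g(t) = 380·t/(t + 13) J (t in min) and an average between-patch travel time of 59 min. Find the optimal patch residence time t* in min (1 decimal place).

Optimal t* satisfies g'(t*) = g(t*)/(T + t*).
g'(t) = 380·13/(t + 13)². Setting 380·13/(t+13)² = 380t/[(t+13)(59+t)] gives 13(59+t) = t(t+13), so t² = 13×59 = 767.
t* = √767 = 27.69 min.

27.7 min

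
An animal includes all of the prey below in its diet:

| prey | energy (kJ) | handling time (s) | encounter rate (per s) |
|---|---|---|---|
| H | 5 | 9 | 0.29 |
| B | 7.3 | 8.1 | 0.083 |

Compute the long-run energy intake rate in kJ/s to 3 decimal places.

0.480 kJ/s

Energy encountered per unit search time: 0.29×5 + 0.083×7.3 = 2.056 kJ/s.
Handling time per unit search time: 0.29×9 + 0.083×8.1 = 3.282.
Rate = 2.056/(1 + 3.282) = 0.4801 kJ/s.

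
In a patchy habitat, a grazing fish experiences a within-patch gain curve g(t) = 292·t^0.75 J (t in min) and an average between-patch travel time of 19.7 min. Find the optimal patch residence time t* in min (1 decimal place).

59.1 min

Optimal t* satisfies g'(t*) = g(t*)/(T + t*).
g'(t) = 0.75·292·t^-0.25. Setting 0.75·292·t^-0.25 = 292·t^0.75/(19.7+t) gives 0.75(19.7+t) = t, so 0.25·t = 0.75×19.7.
t* = 0.75×19.7/0.25 = 59.1 min.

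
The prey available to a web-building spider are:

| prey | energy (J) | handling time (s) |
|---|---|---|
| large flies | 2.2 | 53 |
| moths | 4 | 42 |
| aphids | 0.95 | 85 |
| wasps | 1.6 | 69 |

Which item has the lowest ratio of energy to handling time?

Profitability E/h (J/s): large flies = 2.2/53 = 0.0415, moths = 4/42 = 0.0952, aphids = 0.95/85 = 0.0112, wasps = 1.6/69 = 0.0232.
Ranked: moths > large flies > wasps > aphids.

aphids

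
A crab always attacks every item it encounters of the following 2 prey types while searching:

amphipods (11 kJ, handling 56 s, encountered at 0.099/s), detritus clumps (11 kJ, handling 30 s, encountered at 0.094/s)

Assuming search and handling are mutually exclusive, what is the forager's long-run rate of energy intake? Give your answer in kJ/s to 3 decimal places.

R = (0.099×11 + 0.094×11) / (1 + 0.099×56 + 0.094×30) = 2.123/9.364 = 0.2267 kJ/s.

0.227 kJ/s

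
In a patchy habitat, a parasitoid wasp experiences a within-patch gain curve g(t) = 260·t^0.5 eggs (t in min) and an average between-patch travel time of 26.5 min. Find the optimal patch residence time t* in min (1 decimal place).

Optimal t* satisfies g'(t*) = g(t*)/(T + t*).
g'(t) = 0.5·260·t^-0.5. Setting 0.5·260·t^-0.5 = 260·t^0.5/(26.5+t) gives 0.5(26.5+t) = t, so 0.50·t = 0.5×26.5.
t* = 0.5×26.5/0.50 = 26.5 min.

26.5 min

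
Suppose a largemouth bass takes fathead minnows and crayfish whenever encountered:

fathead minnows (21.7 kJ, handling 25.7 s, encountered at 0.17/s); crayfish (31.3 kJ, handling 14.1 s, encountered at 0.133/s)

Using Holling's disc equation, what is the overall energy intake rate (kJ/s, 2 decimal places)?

1.08 kJ/s

Energy encountered per unit search time: 0.17×21.7 + 0.133×31.3 = 7.852 kJ/s.
Handling time per unit search time: 0.17×25.7 + 0.133×14.1 = 6.244.
Rate = 7.852/(1 + 6.244) = 1.084 kJ/s.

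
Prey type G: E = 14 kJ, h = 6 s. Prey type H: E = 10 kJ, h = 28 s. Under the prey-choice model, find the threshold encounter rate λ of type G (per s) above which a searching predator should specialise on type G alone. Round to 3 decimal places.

Drop type H once their profitability E₂/h₂ falls below the rate achievable on type G alone: E₂/h₂ = λE₁/(1 + λh₁).
Solve for λ: λE₁h₂ = E₂(1 + λh₁) → λ(E₁h₂ − E₂h₁) = E₂ → λ = E₂/(E₁h₂ − E₂h₁).
λ = 10/(14×28 − 10×6) = 10/332 = 0.03012 per s.

0.030 per s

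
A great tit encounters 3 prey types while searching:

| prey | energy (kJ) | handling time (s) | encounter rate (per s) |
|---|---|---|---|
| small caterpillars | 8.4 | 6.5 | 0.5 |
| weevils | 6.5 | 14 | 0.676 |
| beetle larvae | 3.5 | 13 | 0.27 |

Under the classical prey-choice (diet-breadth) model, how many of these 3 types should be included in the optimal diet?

1

E/h in descending order: small caterpillars 1.29, weevils 0.464, beetle larvae 0.269 kJ/s. The optimal diet is the largest prefix of this list for which every included type satisfies E_i/h_i > R on the types above it.
Rate on top 1: 0.9882. weevils: 0.464 < 0.9882 → exclude; stop.
Optimal diet: small caterpillars — 1 of 3 types.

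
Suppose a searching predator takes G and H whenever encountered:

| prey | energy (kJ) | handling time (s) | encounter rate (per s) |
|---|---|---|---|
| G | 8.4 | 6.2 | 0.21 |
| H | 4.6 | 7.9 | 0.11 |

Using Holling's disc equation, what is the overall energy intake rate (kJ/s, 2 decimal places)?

R = Σλ_iE_i / (1 + Σλ_ih_i)
Numerator: 0.21×8.4 + 0.11×4.6 = 2.27
Denominator: 1 + 0.21×6.2 + 0.11×7.9 = 3.171
R = 2.27/3.171 = 0.7159 kJ/s

0.72 kJ/s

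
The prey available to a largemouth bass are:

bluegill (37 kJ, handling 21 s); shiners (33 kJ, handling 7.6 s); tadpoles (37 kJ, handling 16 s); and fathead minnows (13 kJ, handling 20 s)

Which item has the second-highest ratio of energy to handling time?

tadpoles

Profitability E/h (kJ/s): bluegill = 37/21 = 1.76, shiners = 33/7.6 = 4.34, tadpoles = 37/16 = 2.31, fathead minnows = 13/20 = 0.65.
Ranked: shiners > tadpoles > bluegill > fathead minnows.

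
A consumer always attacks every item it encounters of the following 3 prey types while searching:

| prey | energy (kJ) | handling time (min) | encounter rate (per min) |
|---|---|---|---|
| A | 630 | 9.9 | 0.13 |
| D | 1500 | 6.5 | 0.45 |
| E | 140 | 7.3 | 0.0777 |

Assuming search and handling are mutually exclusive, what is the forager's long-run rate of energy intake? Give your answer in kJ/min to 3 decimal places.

132.852 kJ/min

R = Σλ_iE_i / (1 + Σλ_ih_i)
Numerator: 0.13×630 + 0.45×1500 + 0.0777×140 = 767.8
Denominator: 1 + 0.13×9.9 + 0.45×6.5 + 0.0777×7.3 = 5.779
R = 767.8/5.779 = 132.9 kJ/min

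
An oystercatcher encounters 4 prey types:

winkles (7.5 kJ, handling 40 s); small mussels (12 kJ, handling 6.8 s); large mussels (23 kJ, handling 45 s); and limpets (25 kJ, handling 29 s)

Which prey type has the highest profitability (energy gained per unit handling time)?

small mussels

In descending order of E/h:
small mussels: 12/6.8 = 1.76 kJ/s
limpets: 25/29 = 0.862 kJ/s
large mussels: 23/45 = 0.511 kJ/s
winkles: 7.5/40 = 0.188 kJ/s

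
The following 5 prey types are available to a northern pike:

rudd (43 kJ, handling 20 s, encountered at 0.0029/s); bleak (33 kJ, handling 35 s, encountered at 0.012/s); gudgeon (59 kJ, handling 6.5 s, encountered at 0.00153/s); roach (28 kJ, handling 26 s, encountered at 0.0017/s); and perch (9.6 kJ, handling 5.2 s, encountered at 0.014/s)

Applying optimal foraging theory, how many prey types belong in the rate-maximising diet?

Rank by E/h (kJ/s): gudgeon 9.08, rudd 2.15, perch 1.85, roach 1.08, bleak 0.943. Include each in turn until the next type's E/h falls below the running intake rate.
Rate on top 1: 0.08938. rudd: 2.15 > 0.08938 → include.
Rate on top 2: 0.2013. perch: 1.85 > 0.2013 → include.
Rate on top 3: 0.3063. roach: 1.08 > 0.3063 → include.
Rate on top 4: 0.335. bleak: 0.943 > 0.335 → include.
Optimal diet: gudgeon, rudd, perch, roach, bleak — 5 of 5 types.

5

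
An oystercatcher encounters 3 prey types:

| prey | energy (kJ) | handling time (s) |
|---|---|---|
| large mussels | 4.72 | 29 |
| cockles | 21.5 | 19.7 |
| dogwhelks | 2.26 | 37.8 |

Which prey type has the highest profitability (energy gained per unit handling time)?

cockles

In descending order of E/h:
cockles: 21.5/19.7 = 1.09 kJ/s
large mussels: 4.72/29 = 0.163 kJ/s
dogwhelks: 2.26/37.8 = 0.0598 kJ/s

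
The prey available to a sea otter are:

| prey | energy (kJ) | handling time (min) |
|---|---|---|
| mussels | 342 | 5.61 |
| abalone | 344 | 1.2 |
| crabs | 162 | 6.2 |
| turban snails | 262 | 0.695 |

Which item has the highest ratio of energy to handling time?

Profitability E/h (kJ/min): mussels = 342/5.61 = 61, abalone = 344/1.2 = 287, crabs = 162/6.2 = 26.1, turban snails = 262/0.695 = 377.
Ranked: turban snails > abalone > mussels > crabs.

turban snails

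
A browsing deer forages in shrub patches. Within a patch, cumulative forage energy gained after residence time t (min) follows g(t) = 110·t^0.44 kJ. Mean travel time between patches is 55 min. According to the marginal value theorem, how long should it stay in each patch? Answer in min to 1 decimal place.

Maximise g(t)/(T+t): set derivative to zero → g'(t)(T+t) = g(t).
g'(t) = 0.44·110·t^-0.56. Setting 0.44·110·t^-0.56 = 110·t^0.44/(55+t) gives 0.44(55+t) = t, so 0.56·t = 0.44×55.
t* = 0.44×55/0.56 = 43.21 min.

43.2 min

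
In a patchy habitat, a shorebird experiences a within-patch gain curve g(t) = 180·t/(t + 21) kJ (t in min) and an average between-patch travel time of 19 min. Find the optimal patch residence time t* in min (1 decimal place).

20.0 min

Maximise g(t)/(T+t): set derivative to zero → g'(t)(T+t) = g(t).
g'(t) = 180·21/(t + 21)². Setting 180·21/(t+21)² = 180t/[(t+21)(19+t)] gives 21(19+t) = t(t+21), so t² = 21×19 = 399.
t* = √399 = 19.97 min.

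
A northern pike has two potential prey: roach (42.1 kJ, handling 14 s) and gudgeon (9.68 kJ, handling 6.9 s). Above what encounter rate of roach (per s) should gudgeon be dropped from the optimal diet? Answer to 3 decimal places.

The zero-one rule: include gudgeon iff E₂/h₂ > λE₁/(1+λh₁). Equality gives the switch point.
λE₁h₂ = E₂ + λE₂h₁ ⇒ λ = E₂/(E₁h₂ − E₂h₁) = 9.68/(290.5 − 135.5) = 0.06246 per s.

0.062 per s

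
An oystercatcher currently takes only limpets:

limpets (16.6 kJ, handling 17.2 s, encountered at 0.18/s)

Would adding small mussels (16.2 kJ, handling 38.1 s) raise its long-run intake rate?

Current rate: (0.18×16.6)/(1 + 0.18×17.2) = 0.7295 kJ/s.
Profitability of small mussels: 16.2/38.1 = 0.4252 kJ/s.
0.4252 < 0.7295, so adding small mussels would lower the average — exclude it.

No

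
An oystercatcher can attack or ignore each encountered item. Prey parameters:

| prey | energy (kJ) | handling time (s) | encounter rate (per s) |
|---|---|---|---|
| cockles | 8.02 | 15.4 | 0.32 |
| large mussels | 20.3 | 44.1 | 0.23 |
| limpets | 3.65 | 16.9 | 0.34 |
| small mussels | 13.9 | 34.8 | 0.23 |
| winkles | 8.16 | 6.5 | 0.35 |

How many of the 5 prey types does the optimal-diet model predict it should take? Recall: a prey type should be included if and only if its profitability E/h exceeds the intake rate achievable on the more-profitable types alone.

Rank by E/h (kJ/s): winkles 1.26, cockles 0.521, large mussels 0.46, small mussels 0.399, limpets 0.216. Include each in turn until the next type's E/h falls below the running intake rate.
Rate on top 1: 0.8721. cockles: 0.521 < 0.8721 → exclude; stop.
Optimal diet: winkles — 1 of 5 types.

1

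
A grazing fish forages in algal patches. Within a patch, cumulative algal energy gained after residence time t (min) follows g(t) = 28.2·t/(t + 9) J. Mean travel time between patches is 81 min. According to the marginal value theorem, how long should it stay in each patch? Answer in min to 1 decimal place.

27.0 min

By the marginal value theorem, leave when the instantaneous gain rate g'(t) equals the habitat-wide average g(t)/(T + t).
g'(t) = 28.2·9/(t + 9)². Setting 28.2·9/(t+9)² = 28.2t/[(t+9)(81+t)] gives 9(81+t) = t(t+9), so t² = 9×81 = 729.
t* = √729 = 27 min.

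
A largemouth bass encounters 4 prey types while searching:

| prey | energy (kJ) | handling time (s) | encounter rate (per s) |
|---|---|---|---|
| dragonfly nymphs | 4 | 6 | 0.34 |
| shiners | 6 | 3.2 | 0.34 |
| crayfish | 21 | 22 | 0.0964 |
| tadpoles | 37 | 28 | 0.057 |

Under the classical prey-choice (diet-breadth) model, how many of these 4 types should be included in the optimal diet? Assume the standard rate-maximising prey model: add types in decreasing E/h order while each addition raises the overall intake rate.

2

Profitabilities (E/h, kJ/s): shiners 1.88, tadpoles 1.32, crayfish 0.955, dragonfly nymphs 0.667. Add prey in this order while the next type's profitability exceeds the intake rate on those already taken.
Rate on top 1: 0.977. tadpoles: 1.32 > 0.977 → include.
Rate on top 2: 1.126. crayfish: 0.955 < 1.126 → exclude; stop.
Optimal diet: shiners, tadpoles — 2 of 4 types.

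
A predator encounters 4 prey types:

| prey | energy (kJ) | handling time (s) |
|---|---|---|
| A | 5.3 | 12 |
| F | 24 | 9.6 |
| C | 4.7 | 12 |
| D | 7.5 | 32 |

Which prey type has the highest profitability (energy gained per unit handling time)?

Profitability E/h (kJ/s): A = 5.3/12 = 0.442, F = 24/9.6 = 2.5, C = 4.7/12 = 0.392, D = 7.5/32 = 0.234.
Ranked: F > A > C > D.

F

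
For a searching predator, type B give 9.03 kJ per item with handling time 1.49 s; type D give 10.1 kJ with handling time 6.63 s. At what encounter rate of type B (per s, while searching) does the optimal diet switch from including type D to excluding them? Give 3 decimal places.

0.225 per s

Drop type D once their profitability E₂/h₂ falls below the rate achievable on type B alone: E₂/h₂ = λE₁/(1 + λh₁).
Solve for λ: λE₁h₂ = E₂(1 + λh₁) → λ(E₁h₂ − E₂h₁) = E₂ → λ = E₂/(E₁h₂ − E₂h₁).
λ = 10.1/(9.03×6.63 − 10.1×1.49) = 10.1/44.82 = 0.2253 per s.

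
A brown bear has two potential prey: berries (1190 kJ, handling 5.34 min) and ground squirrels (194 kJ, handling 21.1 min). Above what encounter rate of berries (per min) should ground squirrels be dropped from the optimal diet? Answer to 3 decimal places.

0.008 per min

At the threshold, the rate on berries alone equals the profitability of ground squirrels: λ·1190/(1 + λ·5.34) = 194/21.1 = 9.194.
Rearranging, λ(1190 − 9.194×5.34) = 9.194, so λ = 9.194/1141 = 0.008059 per min.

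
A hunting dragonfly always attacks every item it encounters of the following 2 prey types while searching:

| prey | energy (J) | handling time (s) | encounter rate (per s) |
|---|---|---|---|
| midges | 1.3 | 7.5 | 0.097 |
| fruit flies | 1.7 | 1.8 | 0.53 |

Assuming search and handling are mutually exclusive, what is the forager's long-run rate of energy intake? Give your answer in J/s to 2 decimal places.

0.38 J/s

R = Σλ_iE_i / (1 + Σλ_ih_i)
Numerator: 0.097×1.3 + 0.53×1.7 = 1.027
Denominator: 1 + 0.097×7.5 + 0.53×1.8 = 2.682
R = 1.027/2.682 = 0.383 J/s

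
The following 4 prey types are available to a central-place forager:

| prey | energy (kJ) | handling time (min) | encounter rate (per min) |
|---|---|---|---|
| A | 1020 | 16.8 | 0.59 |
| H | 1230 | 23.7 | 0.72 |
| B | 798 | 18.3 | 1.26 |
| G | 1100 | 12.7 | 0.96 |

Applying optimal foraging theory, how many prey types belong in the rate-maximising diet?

E/h in descending order: G 86.6, A 60.7, H 51.9, B 43.6 kJ/min. The optimal diet is the largest prefix of this list for which every included type satisfies E_i/h_i > R on the types above it.
Rate on top 1: 80.05. A: 60.7 < 80.05 → exclude; stop.
Optimal diet: G — 1 of 4 types.

1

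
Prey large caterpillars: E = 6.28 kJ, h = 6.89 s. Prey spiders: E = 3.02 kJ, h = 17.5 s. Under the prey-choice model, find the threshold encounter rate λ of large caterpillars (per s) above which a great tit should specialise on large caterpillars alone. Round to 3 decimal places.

At the threshold, the rate on large caterpillars alone equals the profitability of spiders: λ·6.28/(1 + λ·6.89) = 3.02/17.5 = 0.1726.
Rearranging, λ(6.28 − 0.1726×6.89) = 0.1726, so λ = 0.1726/5.091 = 0.0339 per s.

0.034 per s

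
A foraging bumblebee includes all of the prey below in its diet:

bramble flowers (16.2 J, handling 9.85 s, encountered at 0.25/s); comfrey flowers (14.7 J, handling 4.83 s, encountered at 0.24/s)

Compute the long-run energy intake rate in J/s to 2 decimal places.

R = Σλ_iE_i / (1 + Σλ_ih_i)
Numerator: 0.25×16.2 + 0.24×14.7 = 7.578
Denominator: 1 + 0.25×9.85 + 0.24×4.83 = 4.622
R = 7.578/4.622 = 1.64 J/s

1.64 J/s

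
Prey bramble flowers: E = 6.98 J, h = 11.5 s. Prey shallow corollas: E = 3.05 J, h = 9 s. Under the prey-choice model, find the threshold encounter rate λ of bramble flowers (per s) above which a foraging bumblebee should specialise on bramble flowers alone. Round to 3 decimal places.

0.110 per s

At the threshold, the rate on bramble flowers alone equals the profitability of shallow corollas: λ·6.98/(1 + λ·11.5) = 3.05/9 = 0.3389.
Rearranging, λ(6.98 − 0.3389×11.5) = 0.3389, so λ = 0.3389/3.083 = 0.1099 per s.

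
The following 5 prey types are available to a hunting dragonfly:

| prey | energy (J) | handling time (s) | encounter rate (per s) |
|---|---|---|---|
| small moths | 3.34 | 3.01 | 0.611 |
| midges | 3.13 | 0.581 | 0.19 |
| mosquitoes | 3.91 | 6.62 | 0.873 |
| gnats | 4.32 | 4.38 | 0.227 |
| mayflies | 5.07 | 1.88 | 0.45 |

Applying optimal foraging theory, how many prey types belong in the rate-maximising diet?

Profitabilities (E/h, J/s): midges 5.39, mayflies 2.7, small moths 1.11, gnats 0.986, mosquitoes 0.591. Add prey in this order while the next type's profitability exceeds the intake rate on those already taken.
Rate on top 1: 0.5356. mayflies: 2.7 > 0.5356 → include.
Rate on top 2: 1.47. small moths: 1.11 < 1.47 → exclude; stop.
Optimal diet: midges, mayflies — 2 of 5 types.

2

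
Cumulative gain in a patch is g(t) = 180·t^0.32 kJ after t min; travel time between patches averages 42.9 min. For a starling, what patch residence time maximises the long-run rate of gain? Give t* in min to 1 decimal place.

By the marginal value theorem, leave when the instantaneous gain rate g'(t) equals the habitat-wide average g(t)/(T + t).
g'(t) = 0.32·180·t^-0.68. Setting 0.32·180·t^-0.68 = 180·t^0.32/(42.9+t) gives 0.32(42.9+t) = t, so 0.68·t = 0.32×42.9.
t* = 0.32×42.9/0.68 = 20.19 min.

20.2 min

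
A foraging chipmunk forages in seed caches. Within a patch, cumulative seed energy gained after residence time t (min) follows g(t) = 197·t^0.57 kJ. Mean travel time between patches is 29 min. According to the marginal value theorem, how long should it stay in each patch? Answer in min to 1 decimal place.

Maximise g(t)/(T+t): set derivative to zero → g'(t)(T+t) = g(t).
g'(t) = 0.57·197·t^-0.43. Setting 0.57·197·t^-0.43 = 197·t^0.57/(29+t) gives 0.57(29+t) = t, so 0.43·t = 0.57×29.
t* = 0.57×29/0.43 = 38.44 min.

38.4 min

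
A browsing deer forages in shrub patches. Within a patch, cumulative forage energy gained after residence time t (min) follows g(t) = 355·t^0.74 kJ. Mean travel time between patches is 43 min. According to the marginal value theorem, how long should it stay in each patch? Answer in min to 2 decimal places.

122.38 min

Optimal t* satisfies g'(t*) = g(t*)/(T + t*).
g'(t) = 0.74·355·t^-0.26. Setting 0.74·355·t^-0.26 = 355·t^0.74/(43+t) gives 0.74(43+t) = t, so 0.26·t = 0.74×43.
t* = 0.74×43/0.26 = 122.4 min.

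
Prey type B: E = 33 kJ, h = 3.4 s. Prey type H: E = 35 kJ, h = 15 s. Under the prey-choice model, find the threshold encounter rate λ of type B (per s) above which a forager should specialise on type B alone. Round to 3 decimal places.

Drop type H once their profitability E₂/h₂ falls below the rate achievable on type B alone: E₂/h₂ = λE₁/(1 + λh₁).
Solve for λ: λE₁h₂ = E₂(1 + λh₁) → λ(E₁h₂ − E₂h₁) = E₂ → λ = E₂/(E₁h₂ − E₂h₁).
λ = 35/(33×15 − 35×3.4) = 35/376 = 0.09309 per s.

0.093 per s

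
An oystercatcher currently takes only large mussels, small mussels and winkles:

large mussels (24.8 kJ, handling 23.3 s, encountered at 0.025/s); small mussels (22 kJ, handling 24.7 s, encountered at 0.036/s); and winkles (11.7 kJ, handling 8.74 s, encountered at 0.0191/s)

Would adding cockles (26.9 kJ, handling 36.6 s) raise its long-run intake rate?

Yes

On large mussels, small mussels and winkles alone, R = ΣλE/(1+Σλh) = 1.635/2.639 = 0.6198 kJ/s.
Profitability of cockles: 26.9/36.6 = 0.735 kJ/s.
Since 0.735 > R, including cockles increases the long-run rate.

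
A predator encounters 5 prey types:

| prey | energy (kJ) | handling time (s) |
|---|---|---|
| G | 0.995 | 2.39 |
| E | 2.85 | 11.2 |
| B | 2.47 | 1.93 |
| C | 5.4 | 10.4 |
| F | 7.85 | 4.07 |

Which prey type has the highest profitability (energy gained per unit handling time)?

F

Profitability E/h (kJ/s): G = 0.995/2.39 = 0.416, E = 2.85/11.2 = 0.254, B = 2.47/1.93 = 1.28, C = 5.4/10.4 = 0.519, F = 7.85/4.07 = 1.93.
Ranked: F > B > C > G > E.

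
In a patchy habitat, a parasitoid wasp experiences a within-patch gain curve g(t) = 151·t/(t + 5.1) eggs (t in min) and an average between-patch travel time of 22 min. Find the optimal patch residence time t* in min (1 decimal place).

10.6 min

By the marginal value theorem, leave when the instantaneous gain rate g'(t) equals the habitat-wide average g(t)/(T + t).
g'(t) = 151·5.1/(t + 5.1)². Setting 151·5.1/(t+5.1)² = 151t/[(t+5.1)(22+t)] gives 5.1(22+t) = t(t+5.1), so t² = 5.1×22 = 112.2.
t* = √112.2 = 10.59 min.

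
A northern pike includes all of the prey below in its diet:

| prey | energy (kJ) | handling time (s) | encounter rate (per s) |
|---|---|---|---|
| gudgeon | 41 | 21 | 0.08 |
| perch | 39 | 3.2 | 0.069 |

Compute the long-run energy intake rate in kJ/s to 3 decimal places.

2.058 kJ/s

R = Σλ_iE_i / (1 + Σλ_ih_i)
Numerator: 0.08×41 + 0.069×39 = 5.971
Denominator: 1 + 0.08×21 + 0.069×3.2 = 2.901
R = 5.971/2.901 = 2.058 kJ/s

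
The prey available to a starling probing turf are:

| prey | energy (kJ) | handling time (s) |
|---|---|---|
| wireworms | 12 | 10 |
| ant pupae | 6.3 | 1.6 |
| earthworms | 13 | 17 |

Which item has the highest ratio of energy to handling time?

ant pupae

In descending order of E/h:
ant pupae: 6.3/1.6 = 3.94 kJ/s
wireworms: 12/10 = 1.2 kJ/s
earthworms: 13/17 = 0.765 kJ/s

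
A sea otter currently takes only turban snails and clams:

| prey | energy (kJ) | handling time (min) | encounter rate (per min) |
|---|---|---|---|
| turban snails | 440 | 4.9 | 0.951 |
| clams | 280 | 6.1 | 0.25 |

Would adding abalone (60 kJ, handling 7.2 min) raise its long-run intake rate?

Current rate: (0.951×440 + 0.25×280)/(1 + 0.951×4.9 + 0.25×6.1) = 67.98 kJ/min.
abalone: E/h = 60/7.2 = 8.333 kJ/min.
8.333 < 67.98, so adding abalone would lower the average — exclude it.

No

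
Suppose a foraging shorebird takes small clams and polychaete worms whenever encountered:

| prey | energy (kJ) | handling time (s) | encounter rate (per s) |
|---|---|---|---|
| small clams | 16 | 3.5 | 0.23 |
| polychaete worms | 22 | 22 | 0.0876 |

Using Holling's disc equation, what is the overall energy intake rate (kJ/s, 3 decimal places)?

Energy encountered per unit search time: 0.23×16 + 0.0876×22 = 5.607 kJ/s.
Handling time per unit search time: 0.23×3.5 + 0.0876×22 = 2.732.
Rate = 5.607/(1 + 2.732) = 1.502 kJ/s.

1.502 kJ/s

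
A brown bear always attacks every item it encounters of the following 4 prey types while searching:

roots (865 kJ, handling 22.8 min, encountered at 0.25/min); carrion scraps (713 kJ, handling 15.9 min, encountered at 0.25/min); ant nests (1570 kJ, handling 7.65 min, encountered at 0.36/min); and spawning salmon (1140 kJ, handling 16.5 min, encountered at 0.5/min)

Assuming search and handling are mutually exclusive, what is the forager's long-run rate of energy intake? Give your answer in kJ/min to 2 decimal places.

R = Σλ_iE_i / (1 + Σλ_ih_i)
Numerator: 0.25×865 + 0.25×713 + 0.36×1570 + 0.5×1140 = 1530
Denominator: 1 + 0.25×22.8 + 0.25×15.9 + 0.36×7.65 + 0.5×16.5 = 21.68
R = 1530/21.68 = 70.56 kJ/min

70.56 kJ/min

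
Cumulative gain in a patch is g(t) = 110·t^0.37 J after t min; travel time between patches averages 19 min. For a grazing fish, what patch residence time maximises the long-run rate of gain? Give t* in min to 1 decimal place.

Optimal t* satisfies g'(t*) = g(t*)/(T + t*).
g'(t) = 0.37·110·t^-0.63. Setting 0.37·110·t^-0.63 = 110·t^0.37/(19+t) gives 0.37(19+t) = t, so 0.63·t = 0.37×19.
t* = 0.37×19/0.63 = 11.16 min.

11.2 min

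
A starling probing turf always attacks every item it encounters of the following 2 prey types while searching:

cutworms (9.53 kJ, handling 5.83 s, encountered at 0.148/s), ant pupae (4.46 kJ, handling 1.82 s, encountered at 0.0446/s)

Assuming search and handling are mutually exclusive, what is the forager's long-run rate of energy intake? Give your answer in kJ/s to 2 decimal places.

0.83 kJ/s

Energy encountered per unit search time: 0.148×9.53 + 0.0446×4.46 = 1.609 kJ/s.
Handling time per unit search time: 0.148×5.83 + 0.0446×1.82 = 0.944.
Rate = 1.609/(1 + 0.944) = 0.8279 kJ/s.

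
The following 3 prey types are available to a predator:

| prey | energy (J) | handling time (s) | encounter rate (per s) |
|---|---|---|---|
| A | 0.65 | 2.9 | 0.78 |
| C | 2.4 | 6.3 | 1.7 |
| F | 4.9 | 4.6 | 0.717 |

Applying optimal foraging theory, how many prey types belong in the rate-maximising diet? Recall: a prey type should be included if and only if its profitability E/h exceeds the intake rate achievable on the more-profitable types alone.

E/h in descending order: F 1.07, C 0.381, A 0.224 J/s. The optimal diet is the largest prefix of this list for which every included type satisfies E_i/h_i > R on the types above it.
Rate on top 1: 0.8174. C: 0.381 < 0.8174 → exclude; stop.
Optimal diet: F — 1 of 3 types.

1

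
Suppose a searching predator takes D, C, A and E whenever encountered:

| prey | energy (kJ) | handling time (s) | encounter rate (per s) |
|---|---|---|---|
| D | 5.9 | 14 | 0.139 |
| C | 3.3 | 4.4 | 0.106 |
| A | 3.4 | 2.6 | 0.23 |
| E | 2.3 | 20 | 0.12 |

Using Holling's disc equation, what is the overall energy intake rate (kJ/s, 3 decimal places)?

R = (0.139×5.9 + 0.106×3.3 + 0.23×3.4 + 0.12×2.3) / (1 + 0.139×14 + 0.106×4.4 + 0.23×2.6 + 0.12×20) = 2.228/6.41 = 0.3475 kJ/s.

0.348 kJ/s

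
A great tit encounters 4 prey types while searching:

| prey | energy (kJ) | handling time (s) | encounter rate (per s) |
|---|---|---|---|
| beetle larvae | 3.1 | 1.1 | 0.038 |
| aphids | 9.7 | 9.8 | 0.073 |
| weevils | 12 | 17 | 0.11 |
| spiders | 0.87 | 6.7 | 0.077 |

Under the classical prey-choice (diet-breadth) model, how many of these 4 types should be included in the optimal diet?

Rank by E/h (kJ/s): beetle larvae 2.82, aphids 0.99, weevils 0.706, spiders 0.13. Include each in turn until the next type's E/h falls below the running intake rate.
Rate on top 1: 0.1131. aphids: 0.99 > 0.1131 → include.
Rate on top 2: 0.47. weevils: 0.706 > 0.47 → include.
Rate on top 3: 0.5916. spiders: 0.13 < 0.5916 → exclude; stop.
Optimal diet: beetle larvae, aphids, weevils — 3 of 4 types.

3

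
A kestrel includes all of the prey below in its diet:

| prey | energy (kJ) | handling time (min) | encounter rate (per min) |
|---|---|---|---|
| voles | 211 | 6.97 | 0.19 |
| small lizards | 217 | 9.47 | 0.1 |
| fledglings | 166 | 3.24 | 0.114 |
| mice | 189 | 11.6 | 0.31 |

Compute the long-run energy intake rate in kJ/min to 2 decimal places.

19.25 kJ/min

R = Σλ_iE_i / (1 + Σλ_ih_i)
Numerator: 0.19×211 + 0.1×217 + 0.114×166 + 0.31×189 = 139.3
Denominator: 1 + 0.19×6.97 + 0.1×9.47 + 0.114×3.24 + 0.31×11.6 = 7.237
R = 139.3/7.237 = 19.25 kJ/min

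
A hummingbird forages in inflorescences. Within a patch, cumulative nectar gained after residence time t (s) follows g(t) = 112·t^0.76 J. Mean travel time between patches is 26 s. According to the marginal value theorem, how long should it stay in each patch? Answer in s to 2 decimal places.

82.33 s

Maximise g(t)/(T+t): set derivative to zero → g'(t)(T+t) = g(t).
g'(t) = 0.76·112·t^-0.24. Setting 0.76·112·t^-0.24 = 112·t^0.76/(26+t) gives 0.76(26+t) = t, so 0.24·t = 0.76×26.
t* = 0.76×26/0.24 = 82.33 s.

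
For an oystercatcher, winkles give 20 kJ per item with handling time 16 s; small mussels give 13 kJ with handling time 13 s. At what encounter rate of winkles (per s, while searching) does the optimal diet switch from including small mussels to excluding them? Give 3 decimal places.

0.250 per s

The zero-one rule: include small mussels iff E₂/h₂ > λE₁/(1+λh₁). Equality gives the switch point.
λE₁h₂ = E₂ + λE₂h₁ ⇒ λ = E₂/(E₁h₂ − E₂h₁) = 13/(260 − 208) = 0.25 per s.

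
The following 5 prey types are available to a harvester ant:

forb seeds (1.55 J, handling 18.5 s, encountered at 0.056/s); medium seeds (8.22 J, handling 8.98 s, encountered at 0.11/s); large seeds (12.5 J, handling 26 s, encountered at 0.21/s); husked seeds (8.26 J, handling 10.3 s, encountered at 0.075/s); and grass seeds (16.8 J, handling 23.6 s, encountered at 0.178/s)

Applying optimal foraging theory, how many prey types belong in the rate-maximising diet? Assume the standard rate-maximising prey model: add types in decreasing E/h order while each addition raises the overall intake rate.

E/h in descending order: medium seeds 0.915, husked seeds 0.802, grass seeds 0.712, large seeds 0.481, forb seeds 0.0838 J/s. The optimal diet is the largest prefix of this list for which every included type satisfies E_i/h_i > R on the types above it.
Rate on top 1: 0.4549. husked seeds: 0.802 > 0.4549 → include.
Rate on top 2: 0.552. grass seeds: 0.712 > 0.552 → include.
Rate on top 3: 0.6485. large seeds: 0.481 < 0.6485 → exclude; stop.
Optimal diet: medium seeds, husked seeds, grass seeds — 3 of 5 types.

3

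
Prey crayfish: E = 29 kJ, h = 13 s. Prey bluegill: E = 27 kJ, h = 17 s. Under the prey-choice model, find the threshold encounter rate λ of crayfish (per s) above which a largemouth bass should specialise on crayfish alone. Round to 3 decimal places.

0.190 per s

At the threshold, the rate on crayfish alone equals the profitability of bluegill: λ·29/(1 + λ·13) = 27/17 = 1.588.
Rearranging, λ(29 − 1.588×13) = 1.588, so λ = 1.588/8.353 = 0.1901 per s.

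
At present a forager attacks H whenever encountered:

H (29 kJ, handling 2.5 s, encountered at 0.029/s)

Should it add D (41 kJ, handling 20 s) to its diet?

On H alone, R = ΣλE/(1+Σλh) = 0.841/1.073 = 0.7841 kJ/s.
D: E/h = 41/20 = 2.05 kJ/s.
Since 2.05 > R, including D increases the long-run rate.

Yes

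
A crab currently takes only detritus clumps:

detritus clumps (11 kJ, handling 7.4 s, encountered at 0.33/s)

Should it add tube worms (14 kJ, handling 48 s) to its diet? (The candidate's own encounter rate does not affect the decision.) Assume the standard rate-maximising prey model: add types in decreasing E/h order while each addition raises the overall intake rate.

No

Intake rate on the current diet: R = (0.33×11) / (1 + 0.33×7.4) = 3.63/3.442 = 1.055 kJ/s.
tube worms: E/h = 14/48 = 0.2917 kJ/s.
Since 0.2917 < R, time spent handling tube worms is better spent searching.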